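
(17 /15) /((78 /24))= 68 /195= 0.35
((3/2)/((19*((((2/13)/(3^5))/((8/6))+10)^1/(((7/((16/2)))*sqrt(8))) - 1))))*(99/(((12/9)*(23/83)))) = 4017987846873/2911468104296+11480510384343*sqrt(2)/2911468104296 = 6.96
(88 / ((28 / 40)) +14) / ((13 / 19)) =18582 / 91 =204.20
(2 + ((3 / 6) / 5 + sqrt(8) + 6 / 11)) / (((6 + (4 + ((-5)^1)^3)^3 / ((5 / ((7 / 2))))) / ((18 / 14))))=-180*sqrt(2) / 86806069 - 2619 / 954866759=-0.00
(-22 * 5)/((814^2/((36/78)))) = -15/195767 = -0.00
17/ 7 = 2.43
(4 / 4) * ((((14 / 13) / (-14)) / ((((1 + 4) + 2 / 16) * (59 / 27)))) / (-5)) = 216 / 157235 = 0.00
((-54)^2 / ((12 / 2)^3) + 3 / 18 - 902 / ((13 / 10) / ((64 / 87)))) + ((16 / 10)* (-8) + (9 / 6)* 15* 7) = -3981673 / 11310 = -352.05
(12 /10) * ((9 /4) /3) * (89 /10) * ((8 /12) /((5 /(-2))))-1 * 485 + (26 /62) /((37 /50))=-69761874 /143375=-486.57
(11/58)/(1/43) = 473/58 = 8.16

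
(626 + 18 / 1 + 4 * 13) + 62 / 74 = 25783 / 37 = 696.84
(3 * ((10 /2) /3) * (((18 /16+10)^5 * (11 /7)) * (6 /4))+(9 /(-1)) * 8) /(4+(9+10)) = 921336778941 /10551296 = 87319.77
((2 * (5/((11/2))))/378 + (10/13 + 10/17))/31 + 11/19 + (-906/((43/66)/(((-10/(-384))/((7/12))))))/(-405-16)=0.77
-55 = -55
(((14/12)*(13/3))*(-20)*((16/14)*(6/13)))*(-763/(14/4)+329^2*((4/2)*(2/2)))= -11534080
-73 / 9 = -8.11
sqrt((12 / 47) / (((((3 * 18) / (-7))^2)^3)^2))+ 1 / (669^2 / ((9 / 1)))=117649 * sqrt(141) / 582680415456+ 1 / 49729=0.00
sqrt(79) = 8.89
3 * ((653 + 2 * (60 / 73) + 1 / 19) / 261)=302688 / 40223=7.53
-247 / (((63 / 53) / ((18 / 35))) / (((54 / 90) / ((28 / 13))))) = -29.77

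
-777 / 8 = -97.12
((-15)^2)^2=50625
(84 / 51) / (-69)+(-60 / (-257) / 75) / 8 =-70787 / 3014610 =-0.02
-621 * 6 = -3726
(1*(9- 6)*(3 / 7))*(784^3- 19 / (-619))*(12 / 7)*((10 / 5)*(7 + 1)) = 16994009089.08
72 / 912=3 / 38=0.08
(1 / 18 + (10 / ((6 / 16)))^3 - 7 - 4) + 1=1023463 / 54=18953.02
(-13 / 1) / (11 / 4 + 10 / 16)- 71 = -74.85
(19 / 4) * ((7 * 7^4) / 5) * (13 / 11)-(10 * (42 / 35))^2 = 4119649 / 220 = 18725.68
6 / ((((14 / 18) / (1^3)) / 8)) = 432 / 7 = 61.71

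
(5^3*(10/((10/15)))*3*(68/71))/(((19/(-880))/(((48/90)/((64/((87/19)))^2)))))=-2653880625/3895912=-681.20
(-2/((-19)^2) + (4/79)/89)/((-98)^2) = -6309/12188393182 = -0.00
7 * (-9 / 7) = -9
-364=-364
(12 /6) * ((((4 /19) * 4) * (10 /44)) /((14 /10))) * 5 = 2000 /1463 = 1.37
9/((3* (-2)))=-3/2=-1.50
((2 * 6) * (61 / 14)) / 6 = 61 / 7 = 8.71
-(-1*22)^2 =-484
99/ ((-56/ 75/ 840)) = -111375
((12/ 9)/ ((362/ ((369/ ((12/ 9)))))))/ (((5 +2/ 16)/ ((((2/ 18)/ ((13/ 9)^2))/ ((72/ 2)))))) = 9/ 30589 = 0.00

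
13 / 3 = 4.33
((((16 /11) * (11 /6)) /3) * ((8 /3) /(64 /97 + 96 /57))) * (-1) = -3686 /3645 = -1.01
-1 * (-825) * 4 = 3300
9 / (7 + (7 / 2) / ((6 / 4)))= 27 / 28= 0.96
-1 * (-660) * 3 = 1980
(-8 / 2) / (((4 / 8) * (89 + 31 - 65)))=-0.15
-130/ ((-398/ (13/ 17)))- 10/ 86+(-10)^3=-145449580/ 145469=-999.87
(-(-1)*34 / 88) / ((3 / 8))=34 / 33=1.03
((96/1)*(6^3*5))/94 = 51840/47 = 1102.98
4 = 4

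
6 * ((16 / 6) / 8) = 2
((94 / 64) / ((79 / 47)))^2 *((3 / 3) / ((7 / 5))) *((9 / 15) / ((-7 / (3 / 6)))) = -14639043 / 626296832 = -0.02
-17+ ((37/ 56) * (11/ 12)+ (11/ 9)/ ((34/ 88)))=-453451/ 34272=-13.23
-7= -7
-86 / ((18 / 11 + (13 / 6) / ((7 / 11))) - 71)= 39732 / 30473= 1.30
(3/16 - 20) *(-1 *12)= 951/4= 237.75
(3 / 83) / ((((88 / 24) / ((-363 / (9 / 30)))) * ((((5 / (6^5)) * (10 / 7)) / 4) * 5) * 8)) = -2694384 / 2075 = -1298.50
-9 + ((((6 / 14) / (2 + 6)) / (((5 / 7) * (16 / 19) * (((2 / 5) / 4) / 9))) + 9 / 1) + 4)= 769 / 64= 12.02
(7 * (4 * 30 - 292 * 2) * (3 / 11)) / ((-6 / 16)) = 2362.18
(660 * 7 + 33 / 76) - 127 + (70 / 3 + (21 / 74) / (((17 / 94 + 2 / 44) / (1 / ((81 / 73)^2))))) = 3250690500881 / 719531748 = 4517.79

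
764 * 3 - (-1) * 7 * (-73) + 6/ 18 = 5344/ 3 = 1781.33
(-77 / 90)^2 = 5929 / 8100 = 0.73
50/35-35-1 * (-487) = 3174/7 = 453.43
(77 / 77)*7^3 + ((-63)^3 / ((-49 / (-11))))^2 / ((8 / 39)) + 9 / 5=614428183147 / 40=15360704578.68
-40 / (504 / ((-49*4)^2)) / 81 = -27440 / 729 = -37.64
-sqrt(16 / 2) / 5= -2 * sqrt(2) / 5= -0.57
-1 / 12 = -0.08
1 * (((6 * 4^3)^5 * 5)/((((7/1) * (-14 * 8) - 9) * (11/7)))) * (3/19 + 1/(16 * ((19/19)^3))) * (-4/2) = 2447422689116160/165737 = 14766905936.01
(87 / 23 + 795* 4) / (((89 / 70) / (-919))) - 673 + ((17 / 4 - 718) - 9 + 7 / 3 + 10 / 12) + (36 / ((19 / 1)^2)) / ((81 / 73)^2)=-2302659.19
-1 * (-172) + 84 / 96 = 1383 / 8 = 172.88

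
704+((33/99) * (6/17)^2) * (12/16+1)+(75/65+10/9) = 23883394/33813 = 706.34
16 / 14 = 8 / 7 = 1.14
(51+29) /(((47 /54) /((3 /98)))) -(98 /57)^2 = -1064492 /7482447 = -0.14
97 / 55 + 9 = 592 / 55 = 10.76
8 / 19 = 0.42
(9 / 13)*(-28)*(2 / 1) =-504 / 13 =-38.77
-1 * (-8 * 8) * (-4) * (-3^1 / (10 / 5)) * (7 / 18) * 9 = 1344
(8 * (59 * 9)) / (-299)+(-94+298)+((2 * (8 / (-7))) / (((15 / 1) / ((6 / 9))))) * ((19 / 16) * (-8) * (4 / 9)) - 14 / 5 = 158870702 / 847665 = 187.42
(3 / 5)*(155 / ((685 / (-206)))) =-19158 / 685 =-27.97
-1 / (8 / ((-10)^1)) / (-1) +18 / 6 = 7 / 4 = 1.75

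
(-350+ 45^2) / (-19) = -88.16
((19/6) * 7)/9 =133/54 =2.46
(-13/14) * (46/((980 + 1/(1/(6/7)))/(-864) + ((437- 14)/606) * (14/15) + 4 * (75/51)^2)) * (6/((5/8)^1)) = -180973668096/3604295759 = -50.21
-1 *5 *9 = -45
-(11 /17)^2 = -121 /289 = -0.42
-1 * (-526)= 526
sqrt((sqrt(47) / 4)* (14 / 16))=sqrt(14)* 47^(1 / 4) / 8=1.22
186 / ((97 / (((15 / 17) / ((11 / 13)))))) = 36270 / 18139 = 2.00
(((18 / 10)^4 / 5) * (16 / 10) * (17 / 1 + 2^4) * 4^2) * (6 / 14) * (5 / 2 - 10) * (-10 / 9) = 27713664 / 4375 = 6334.55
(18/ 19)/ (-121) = -18/ 2299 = -0.01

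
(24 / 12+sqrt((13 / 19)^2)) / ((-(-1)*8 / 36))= 459 / 38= 12.08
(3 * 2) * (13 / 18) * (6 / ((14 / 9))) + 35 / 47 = 5744 / 329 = 17.46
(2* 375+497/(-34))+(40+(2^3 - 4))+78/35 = 930117/1190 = 781.61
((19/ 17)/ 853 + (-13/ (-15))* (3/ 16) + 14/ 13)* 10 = 18711549/ 1508104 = 12.41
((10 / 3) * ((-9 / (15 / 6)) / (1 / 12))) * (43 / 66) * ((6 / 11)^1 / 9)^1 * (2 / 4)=-344 / 121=-2.84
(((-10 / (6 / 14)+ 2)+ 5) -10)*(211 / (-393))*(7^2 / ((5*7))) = 116683 / 5895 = 19.79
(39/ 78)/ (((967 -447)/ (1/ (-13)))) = -1/ 13520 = -0.00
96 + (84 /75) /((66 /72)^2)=294432 /3025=97.33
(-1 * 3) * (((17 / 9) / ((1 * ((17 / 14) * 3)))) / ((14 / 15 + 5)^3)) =-5250 / 704969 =-0.01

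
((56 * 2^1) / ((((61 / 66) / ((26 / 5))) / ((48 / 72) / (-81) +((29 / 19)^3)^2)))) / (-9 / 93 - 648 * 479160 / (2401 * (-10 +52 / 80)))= 11709228613819940851648 / 20340329861805632040645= 0.58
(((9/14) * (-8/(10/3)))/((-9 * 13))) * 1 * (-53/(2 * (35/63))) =-1431/2275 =-0.63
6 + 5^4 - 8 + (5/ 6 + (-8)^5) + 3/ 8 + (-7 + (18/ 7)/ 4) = -5401225/ 168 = -32150.15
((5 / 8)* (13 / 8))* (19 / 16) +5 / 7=1.92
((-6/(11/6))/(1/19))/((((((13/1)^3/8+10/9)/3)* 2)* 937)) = -73872/204624871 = -0.00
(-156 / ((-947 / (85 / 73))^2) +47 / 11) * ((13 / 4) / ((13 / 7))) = 1572235521269 / 210280187084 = 7.48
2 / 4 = 1 / 2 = 0.50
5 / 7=0.71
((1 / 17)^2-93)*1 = -26876 / 289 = -93.00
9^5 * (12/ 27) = 26244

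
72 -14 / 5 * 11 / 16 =2803 / 40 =70.08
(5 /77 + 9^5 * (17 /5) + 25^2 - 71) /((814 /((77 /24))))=3229519 /4070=793.49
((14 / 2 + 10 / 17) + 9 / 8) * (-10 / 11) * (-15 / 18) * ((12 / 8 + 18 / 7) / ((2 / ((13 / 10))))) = 1463475 / 83776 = 17.47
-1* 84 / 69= -28 / 23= -1.22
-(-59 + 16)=43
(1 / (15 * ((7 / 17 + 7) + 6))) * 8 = 34 / 855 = 0.04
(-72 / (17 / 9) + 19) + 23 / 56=-17809 / 952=-18.71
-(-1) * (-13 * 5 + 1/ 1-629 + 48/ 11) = -7575/ 11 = -688.64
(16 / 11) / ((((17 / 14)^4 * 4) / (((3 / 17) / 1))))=460992 / 15618427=0.03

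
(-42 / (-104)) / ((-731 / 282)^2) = 417501 / 6946693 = 0.06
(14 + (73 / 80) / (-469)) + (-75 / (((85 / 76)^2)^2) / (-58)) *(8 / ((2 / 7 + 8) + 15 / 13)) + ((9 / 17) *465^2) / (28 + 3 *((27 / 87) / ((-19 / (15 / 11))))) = 15987090251744453388027 / 3887186821167000400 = 4112.77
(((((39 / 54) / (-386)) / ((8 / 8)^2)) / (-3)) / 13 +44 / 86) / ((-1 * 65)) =-0.01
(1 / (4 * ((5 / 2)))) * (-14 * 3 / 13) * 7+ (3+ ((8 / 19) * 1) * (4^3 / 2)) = 17552 / 1235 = 14.21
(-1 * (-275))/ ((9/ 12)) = 1100/ 3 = 366.67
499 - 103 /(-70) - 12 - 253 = 16483 /70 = 235.47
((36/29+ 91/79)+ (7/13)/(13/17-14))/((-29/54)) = -94590876/21592675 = -4.38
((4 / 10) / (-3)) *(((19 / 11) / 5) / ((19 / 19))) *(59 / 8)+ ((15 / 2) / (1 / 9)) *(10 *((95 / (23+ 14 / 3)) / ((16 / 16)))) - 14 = 630909857 / 273900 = 2303.43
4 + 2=6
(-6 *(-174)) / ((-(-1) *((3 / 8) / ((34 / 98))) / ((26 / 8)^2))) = 499902 / 49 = 10202.08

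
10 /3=3.33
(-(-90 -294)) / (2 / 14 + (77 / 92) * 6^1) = 123648 / 1663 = 74.35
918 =918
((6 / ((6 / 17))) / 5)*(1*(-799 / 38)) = -13583 / 190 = -71.49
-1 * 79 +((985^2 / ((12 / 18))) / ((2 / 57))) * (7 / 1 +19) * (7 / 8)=15097669961 / 16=943604372.56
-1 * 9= -9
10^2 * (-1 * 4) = -400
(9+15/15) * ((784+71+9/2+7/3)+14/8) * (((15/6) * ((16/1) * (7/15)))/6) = 725410/27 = 26867.04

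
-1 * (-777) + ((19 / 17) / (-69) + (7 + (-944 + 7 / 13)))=-2431876 / 15249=-159.48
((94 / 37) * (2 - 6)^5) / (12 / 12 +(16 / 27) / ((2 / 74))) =-113.47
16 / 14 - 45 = -307 / 7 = -43.86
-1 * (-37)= 37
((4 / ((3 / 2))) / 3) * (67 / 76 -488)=-74042 / 171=-432.99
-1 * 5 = -5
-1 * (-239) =239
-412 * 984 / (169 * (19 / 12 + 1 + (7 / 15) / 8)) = -48648960 / 53573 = -908.09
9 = 9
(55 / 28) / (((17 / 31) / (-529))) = -901945 / 476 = -1894.84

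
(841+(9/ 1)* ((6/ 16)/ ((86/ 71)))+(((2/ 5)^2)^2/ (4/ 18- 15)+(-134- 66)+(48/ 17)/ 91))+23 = 8427876113213/ 12638990000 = 666.82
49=49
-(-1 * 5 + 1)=4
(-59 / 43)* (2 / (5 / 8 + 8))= -944 / 2967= -0.32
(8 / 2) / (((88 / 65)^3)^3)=20711912837890625 / 79119595457216512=0.26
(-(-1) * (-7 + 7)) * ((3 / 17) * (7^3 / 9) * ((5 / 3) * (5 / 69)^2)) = 0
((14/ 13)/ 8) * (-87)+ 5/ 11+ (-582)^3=-112762580935/ 572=-197137379.26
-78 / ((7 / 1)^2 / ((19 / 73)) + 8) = -494 / 1243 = -0.40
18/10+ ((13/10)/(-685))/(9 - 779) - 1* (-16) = 93886113/5274500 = 17.80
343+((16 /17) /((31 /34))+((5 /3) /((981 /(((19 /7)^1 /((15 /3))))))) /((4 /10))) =344.03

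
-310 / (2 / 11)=-1705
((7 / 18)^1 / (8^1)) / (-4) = -7 / 576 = -0.01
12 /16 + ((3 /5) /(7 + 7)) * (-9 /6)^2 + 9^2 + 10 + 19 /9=236773 /2520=93.96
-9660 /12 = -805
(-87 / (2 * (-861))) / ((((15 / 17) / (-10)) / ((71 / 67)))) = -35003 / 57687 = -0.61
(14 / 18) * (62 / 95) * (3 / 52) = 217 / 7410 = 0.03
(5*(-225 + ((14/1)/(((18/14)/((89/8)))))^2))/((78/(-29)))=-208874965/7776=-26861.49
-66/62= -1.06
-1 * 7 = -7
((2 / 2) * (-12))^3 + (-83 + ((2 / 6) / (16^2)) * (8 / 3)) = -521567 / 288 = -1811.00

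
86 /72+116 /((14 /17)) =35797 /252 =142.05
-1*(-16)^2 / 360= -32 / 45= -0.71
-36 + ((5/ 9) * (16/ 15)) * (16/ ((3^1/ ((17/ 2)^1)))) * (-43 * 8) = -751460/ 81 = -9277.28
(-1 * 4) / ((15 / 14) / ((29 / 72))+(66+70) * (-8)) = 203 / 55081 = 0.00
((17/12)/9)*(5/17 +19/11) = 7/22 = 0.32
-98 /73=-1.34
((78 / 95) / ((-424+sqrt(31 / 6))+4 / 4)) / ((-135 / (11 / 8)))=0.00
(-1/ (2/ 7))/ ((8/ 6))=-21/ 8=-2.62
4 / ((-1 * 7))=-4 / 7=-0.57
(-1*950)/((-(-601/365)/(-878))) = 304446500/601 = 506566.56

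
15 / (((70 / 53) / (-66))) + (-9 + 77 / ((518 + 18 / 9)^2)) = -1435823461 / 1892800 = -758.57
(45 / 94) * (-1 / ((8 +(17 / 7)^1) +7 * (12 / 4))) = -63 / 4136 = -0.02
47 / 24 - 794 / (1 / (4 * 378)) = -28812625 / 24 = -1200526.04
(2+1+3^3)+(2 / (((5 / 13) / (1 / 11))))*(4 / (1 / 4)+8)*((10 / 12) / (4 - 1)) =1094 / 33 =33.15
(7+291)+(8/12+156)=1364/3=454.67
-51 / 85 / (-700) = 3 / 3500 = 0.00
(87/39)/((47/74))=2146/611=3.51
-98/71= -1.38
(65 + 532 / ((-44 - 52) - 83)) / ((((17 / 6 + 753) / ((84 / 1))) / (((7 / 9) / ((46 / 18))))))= 39171384 / 18670595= 2.10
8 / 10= 4 / 5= 0.80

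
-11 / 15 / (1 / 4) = -44 / 15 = -2.93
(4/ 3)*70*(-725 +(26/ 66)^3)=-7294595840/ 107811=-67660.96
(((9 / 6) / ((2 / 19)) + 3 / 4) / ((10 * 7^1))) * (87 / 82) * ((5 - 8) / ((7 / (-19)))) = 14877 / 8036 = 1.85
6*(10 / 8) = 7.50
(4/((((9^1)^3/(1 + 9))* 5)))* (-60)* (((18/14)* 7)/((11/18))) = -320/33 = -9.70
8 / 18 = 4 / 9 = 0.44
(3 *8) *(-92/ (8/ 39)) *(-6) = 64584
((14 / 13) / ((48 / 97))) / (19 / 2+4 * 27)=679 / 36660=0.02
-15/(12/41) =-205/4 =-51.25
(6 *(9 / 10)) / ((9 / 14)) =42 / 5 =8.40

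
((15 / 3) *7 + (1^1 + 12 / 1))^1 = 48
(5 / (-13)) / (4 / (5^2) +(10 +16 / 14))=-875 / 25714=-0.03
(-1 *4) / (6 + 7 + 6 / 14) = -14 / 47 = -0.30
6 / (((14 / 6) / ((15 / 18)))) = 15 / 7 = 2.14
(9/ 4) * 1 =9/ 4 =2.25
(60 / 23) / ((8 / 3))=45 / 46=0.98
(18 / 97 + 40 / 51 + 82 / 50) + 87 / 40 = 4734161 / 989400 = 4.78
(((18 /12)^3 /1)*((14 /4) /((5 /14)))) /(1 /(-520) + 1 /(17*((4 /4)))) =292383 /503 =581.28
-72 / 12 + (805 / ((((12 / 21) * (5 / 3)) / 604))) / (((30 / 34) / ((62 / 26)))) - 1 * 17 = 89681784 / 65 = 1379719.75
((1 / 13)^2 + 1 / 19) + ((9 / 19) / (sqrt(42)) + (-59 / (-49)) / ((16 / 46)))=3*sqrt(42) / 266 + 4431023 / 1258712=3.59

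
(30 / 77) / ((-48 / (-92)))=115 / 154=0.75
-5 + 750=745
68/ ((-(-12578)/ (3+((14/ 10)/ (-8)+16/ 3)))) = 16643/ 377340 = 0.04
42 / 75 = 14 / 25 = 0.56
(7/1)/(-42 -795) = -7/837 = -0.01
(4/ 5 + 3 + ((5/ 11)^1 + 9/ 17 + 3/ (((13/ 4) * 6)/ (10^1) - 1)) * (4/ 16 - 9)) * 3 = -1728954/ 17765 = -97.32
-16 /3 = -5.33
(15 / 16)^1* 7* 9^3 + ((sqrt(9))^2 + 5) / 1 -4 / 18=690889 / 144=4797.84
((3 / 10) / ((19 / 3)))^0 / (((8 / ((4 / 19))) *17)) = 1 / 646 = 0.00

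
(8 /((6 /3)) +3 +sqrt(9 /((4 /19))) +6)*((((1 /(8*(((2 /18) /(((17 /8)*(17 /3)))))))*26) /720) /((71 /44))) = 41327*sqrt(19) /90880 +537251 /136320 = 5.92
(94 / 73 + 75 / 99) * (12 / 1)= 19708 / 803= 24.54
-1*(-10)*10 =100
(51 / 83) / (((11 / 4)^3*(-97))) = -3264 / 10715881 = -0.00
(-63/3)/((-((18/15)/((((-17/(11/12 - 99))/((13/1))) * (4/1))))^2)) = 9710400/234120601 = 0.04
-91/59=-1.54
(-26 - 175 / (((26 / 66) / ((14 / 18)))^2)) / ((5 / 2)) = -2154242 / 7605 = -283.27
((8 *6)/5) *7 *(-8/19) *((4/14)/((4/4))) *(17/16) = -816/95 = -8.59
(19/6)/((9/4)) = 38/27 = 1.41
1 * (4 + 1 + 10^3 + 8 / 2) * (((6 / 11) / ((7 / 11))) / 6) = 1009 / 7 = 144.14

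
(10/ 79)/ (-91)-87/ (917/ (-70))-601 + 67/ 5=-2735622342/ 4708795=-580.96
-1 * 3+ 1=-2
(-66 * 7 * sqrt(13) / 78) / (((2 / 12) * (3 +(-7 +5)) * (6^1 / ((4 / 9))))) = -308 * sqrt(13) / 117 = -9.49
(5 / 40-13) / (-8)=103 / 64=1.61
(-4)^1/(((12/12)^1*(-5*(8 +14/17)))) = 0.09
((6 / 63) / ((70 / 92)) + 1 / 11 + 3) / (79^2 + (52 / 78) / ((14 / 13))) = 13001 / 25231745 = 0.00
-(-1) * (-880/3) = -880/3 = -293.33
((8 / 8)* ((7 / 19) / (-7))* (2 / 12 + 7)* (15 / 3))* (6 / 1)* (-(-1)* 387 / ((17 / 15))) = -3864.01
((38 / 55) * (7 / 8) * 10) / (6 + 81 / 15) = 35 / 66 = 0.53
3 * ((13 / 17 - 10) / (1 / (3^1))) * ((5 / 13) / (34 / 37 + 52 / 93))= -24310665 / 1124006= -21.63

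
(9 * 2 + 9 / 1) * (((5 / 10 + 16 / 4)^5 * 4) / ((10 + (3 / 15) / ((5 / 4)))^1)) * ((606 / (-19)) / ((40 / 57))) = -7246198035 / 8128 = -891510.59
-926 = -926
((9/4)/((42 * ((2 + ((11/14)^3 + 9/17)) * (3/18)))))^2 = 24980004/2197078129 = 0.01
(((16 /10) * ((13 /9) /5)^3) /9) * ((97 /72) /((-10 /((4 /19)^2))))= -1704872 /66614653125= -0.00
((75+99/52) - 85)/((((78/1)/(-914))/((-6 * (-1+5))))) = -384794/169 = -2276.89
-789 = -789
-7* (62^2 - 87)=-26299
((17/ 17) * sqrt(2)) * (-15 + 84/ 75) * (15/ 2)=-1041 * sqrt(2)/ 10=-147.22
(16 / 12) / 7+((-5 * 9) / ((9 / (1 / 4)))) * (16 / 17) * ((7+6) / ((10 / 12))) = -6484 / 357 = -18.16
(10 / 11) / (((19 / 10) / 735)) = 73500 / 209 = 351.67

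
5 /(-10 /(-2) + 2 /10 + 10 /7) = 175 /232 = 0.75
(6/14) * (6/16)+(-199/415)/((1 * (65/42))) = -225273/1510600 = -0.15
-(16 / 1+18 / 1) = -34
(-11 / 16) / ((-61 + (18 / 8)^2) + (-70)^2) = -11 / 77505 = -0.00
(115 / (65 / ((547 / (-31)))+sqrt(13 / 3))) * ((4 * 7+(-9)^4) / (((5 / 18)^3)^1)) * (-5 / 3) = 44074587985956 * sqrt(39) / 20727395+7493485708764 / 318883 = 36778489.76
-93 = -93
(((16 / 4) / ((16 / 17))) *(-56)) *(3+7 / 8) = -3689 / 4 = -922.25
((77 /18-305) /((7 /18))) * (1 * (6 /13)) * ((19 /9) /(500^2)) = -102847 /34125000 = -0.00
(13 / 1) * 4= 52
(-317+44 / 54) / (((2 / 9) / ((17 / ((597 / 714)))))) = -17270351 / 597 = -28928.56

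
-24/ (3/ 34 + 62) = -816/ 2111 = -0.39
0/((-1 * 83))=0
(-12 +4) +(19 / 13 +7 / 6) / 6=-3539 / 468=-7.56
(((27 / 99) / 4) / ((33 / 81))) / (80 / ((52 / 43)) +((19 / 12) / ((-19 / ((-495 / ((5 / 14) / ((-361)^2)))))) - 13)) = 1053 / 94707993490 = 0.00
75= 75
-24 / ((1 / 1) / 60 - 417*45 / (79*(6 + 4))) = 113760 / 112511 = 1.01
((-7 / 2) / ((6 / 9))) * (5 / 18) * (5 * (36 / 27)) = -175 / 18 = -9.72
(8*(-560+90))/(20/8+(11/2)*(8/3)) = -22560/103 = -219.03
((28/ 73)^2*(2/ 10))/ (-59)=-784/ 1572055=-0.00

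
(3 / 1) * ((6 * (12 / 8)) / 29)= 27 / 29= 0.93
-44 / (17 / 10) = -440 / 17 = -25.88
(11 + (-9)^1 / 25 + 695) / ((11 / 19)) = 335179 / 275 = 1218.83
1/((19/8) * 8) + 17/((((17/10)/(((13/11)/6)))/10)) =12383/627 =19.75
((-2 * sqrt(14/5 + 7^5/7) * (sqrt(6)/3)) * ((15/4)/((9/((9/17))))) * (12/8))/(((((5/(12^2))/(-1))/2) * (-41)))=-216 * sqrt(360570)/3485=-37.22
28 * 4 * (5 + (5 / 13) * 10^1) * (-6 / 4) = -19320 / 13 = -1486.15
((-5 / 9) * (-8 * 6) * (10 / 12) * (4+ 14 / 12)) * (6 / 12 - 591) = -1830550 / 27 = -67798.15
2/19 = 0.11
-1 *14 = -14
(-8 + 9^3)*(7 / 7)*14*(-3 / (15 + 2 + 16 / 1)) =-10094 / 11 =-917.64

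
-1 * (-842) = 842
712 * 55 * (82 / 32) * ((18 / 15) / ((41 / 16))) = 46992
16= 16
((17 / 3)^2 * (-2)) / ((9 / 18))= -1156 / 9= -128.44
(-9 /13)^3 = -729 /2197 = -0.33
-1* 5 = -5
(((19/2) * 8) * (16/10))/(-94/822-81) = -124944/83345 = -1.50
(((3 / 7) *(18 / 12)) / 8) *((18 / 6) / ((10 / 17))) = 459 / 1120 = 0.41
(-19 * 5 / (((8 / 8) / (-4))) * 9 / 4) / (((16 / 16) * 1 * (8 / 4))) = 855 / 2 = 427.50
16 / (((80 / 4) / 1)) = 4 / 5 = 0.80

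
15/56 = 0.27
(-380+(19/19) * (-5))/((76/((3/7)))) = -165/76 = -2.17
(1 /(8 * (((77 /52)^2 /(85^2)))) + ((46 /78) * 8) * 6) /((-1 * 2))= -16964261 /77077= -220.09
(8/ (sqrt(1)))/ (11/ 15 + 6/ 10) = 6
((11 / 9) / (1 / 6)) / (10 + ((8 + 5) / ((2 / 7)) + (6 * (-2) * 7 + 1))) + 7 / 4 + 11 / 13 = 1817 / 780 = 2.33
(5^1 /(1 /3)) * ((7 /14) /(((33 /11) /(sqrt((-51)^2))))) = 255 /2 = 127.50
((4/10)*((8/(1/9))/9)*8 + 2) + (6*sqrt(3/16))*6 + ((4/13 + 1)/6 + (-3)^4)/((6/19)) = 9*sqrt(3) + 666409/2340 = 300.38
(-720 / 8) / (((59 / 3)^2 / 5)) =-4050 / 3481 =-1.16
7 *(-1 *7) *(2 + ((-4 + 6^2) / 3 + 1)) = -2009 / 3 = -669.67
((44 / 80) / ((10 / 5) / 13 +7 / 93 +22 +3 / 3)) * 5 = 13299 / 112336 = 0.12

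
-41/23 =-1.78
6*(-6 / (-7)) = 36 / 7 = 5.14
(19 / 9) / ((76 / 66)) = 11 / 6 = 1.83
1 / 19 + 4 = 77 / 19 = 4.05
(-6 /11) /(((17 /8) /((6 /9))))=-0.17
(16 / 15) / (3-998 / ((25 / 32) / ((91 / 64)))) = -40 / 68001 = -0.00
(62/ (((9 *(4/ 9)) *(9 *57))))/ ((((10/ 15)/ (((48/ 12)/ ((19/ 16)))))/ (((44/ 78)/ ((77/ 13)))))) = 0.01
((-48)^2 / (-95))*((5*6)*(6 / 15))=-27648 / 95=-291.03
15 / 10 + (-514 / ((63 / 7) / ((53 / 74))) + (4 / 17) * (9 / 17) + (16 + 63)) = 7645195 / 192474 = 39.72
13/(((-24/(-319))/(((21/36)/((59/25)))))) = 725725/16992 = 42.71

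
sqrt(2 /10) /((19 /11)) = 11 * sqrt(5) /95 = 0.26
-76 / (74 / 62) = -2356 / 37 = -63.68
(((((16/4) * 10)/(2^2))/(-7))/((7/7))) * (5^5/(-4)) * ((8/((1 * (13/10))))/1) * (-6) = -41208.79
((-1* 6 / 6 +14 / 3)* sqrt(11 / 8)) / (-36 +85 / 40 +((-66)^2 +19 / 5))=110* sqrt(22) / 519111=0.00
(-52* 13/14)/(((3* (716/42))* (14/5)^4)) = -105625/6876464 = -0.02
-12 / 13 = -0.92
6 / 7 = 0.86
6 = 6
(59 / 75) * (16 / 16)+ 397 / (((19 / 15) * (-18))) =-47383 / 2850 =-16.63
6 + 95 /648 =6.15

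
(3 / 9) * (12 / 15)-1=-11 / 15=-0.73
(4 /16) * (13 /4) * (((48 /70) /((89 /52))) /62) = 507 /96565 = 0.01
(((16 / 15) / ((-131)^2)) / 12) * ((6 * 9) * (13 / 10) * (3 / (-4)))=-117 / 429025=-0.00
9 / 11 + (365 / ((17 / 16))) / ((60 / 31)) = 100031 / 561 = 178.31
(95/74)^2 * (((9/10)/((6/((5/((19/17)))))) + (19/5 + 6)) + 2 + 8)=33.74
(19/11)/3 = 19/33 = 0.58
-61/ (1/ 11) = -671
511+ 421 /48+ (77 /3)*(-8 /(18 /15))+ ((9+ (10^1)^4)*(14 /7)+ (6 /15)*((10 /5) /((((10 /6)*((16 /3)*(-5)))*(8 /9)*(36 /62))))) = 1466396989 /72000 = 20366.62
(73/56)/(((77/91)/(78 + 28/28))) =121.71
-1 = -1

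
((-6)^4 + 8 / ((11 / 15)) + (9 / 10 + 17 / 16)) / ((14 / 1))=1151807 / 12320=93.49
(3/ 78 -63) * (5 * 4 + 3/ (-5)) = -158789/ 130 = -1221.45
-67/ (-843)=67/ 843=0.08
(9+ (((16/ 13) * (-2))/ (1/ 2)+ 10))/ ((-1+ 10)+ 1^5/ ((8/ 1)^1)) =1464/ 949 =1.54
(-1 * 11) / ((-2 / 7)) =77 / 2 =38.50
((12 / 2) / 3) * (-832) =-1664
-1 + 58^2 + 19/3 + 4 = 10120/3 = 3373.33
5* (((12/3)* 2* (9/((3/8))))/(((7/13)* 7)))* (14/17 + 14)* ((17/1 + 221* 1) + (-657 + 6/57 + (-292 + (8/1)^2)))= -324829440/133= -2442326.62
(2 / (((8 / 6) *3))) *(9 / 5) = 9 / 10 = 0.90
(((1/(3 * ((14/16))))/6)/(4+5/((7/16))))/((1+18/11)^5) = 161051/4984209207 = 0.00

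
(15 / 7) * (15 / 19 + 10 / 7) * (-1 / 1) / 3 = -1475 / 931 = -1.58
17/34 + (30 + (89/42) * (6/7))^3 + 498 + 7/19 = 146216827495/4470662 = 32705.86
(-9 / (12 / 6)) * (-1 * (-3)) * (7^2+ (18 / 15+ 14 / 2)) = -3861 / 5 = -772.20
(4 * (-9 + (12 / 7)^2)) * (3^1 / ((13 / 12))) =-67.14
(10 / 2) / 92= 5 / 92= 0.05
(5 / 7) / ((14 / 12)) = 30 / 49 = 0.61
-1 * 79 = -79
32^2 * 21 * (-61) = -1311744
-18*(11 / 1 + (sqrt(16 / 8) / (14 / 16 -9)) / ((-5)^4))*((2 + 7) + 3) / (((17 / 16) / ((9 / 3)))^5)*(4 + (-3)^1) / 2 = -302707113984 / 1419857 + 220150628352*sqrt(2) / 57681690625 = -213190.10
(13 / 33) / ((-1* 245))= -13 / 8085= -0.00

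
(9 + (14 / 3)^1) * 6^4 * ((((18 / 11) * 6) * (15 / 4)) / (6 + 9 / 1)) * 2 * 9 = 8608032 / 11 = 782548.36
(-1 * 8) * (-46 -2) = 384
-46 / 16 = -23 / 8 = -2.88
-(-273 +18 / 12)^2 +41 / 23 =-6781363 / 92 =-73710.47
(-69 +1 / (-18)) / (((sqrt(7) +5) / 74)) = -229955 / 162 +45991 * sqrt(7) / 162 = -668.36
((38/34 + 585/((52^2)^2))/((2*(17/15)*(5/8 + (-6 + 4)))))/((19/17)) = -14573145/45416384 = -0.32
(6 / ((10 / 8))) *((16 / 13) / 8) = 0.74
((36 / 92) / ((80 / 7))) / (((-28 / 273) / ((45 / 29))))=-22113 / 42688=-0.52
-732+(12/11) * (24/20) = -40188/55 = -730.69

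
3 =3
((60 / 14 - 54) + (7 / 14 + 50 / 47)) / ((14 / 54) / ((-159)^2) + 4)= -21626403921 / 1796573590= -12.04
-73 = -73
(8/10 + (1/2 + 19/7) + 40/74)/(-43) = -11797/111370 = -0.11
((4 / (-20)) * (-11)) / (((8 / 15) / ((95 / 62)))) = 3135 / 496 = 6.32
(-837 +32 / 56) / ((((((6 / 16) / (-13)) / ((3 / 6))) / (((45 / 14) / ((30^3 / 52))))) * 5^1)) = 197899 / 11025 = 17.95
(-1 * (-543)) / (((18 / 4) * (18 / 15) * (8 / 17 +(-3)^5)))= -15385 / 37107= -0.41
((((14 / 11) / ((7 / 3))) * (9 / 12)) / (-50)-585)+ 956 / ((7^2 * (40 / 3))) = -31453071 / 53900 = -583.54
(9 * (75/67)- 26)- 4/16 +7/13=-54479/3484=-15.64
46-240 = -194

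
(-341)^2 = 116281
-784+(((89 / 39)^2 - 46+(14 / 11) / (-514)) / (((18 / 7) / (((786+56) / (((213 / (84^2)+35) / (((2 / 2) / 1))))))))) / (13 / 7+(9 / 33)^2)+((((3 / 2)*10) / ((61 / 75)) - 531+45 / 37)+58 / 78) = -133074008386735232998 / 89190424966875453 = -1492.02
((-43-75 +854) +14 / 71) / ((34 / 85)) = 130675 / 71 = 1840.49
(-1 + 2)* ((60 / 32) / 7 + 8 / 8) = 71 / 56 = 1.27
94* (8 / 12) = 188 / 3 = 62.67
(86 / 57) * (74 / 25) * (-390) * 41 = -6784024 / 95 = -71410.78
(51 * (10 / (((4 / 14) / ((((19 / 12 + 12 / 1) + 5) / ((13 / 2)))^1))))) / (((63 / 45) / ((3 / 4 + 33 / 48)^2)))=50135975 / 6656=7532.45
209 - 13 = 196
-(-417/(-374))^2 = -173889/139876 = -1.24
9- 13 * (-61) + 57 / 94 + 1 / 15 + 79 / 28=15900461 / 19740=805.49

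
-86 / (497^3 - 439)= -43 / 61381517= -0.00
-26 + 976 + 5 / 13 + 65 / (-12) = 147415 / 156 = 944.97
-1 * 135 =-135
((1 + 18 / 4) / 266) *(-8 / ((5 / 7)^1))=-0.23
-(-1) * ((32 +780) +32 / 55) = 44692 / 55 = 812.58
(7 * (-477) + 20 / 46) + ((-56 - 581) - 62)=-92864 / 23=-4037.57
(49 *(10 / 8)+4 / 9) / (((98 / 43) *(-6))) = -95503 / 21168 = -4.51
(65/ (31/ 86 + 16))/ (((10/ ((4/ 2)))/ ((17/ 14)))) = 9503/ 9849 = 0.96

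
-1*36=-36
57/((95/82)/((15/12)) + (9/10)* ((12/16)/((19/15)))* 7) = 355224/29023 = 12.24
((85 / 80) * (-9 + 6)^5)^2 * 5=85325805 / 256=333303.93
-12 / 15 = -4 / 5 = -0.80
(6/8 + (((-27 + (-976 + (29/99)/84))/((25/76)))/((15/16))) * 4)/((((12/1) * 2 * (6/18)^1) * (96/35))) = -40567891141/68428800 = -592.85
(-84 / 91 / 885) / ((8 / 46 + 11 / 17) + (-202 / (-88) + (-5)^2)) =-68816 / 1855047025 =-0.00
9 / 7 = 1.29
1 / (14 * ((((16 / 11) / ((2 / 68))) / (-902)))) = -4961 / 3808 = -1.30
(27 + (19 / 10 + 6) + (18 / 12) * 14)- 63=-71 / 10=-7.10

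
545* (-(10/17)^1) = -5450/17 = -320.59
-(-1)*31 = 31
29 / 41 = 0.71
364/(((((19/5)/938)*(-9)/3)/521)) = -889430360/57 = -15604041.40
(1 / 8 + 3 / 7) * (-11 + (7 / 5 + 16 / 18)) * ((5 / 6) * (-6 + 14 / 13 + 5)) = -217 / 702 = -0.31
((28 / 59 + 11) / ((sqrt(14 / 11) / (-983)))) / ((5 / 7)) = -665491 *sqrt(154) / 590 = -13997.50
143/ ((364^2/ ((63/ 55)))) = 9/ 7280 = 0.00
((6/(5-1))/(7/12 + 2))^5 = 1889568/28629151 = 0.07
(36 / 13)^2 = 1296 / 169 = 7.67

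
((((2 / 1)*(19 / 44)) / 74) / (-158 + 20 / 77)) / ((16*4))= -133 / 115046912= -0.00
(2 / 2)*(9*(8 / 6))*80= 960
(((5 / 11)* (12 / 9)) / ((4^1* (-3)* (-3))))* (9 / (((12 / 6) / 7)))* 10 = 175 / 33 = 5.30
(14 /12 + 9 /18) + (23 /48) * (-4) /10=59 /40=1.48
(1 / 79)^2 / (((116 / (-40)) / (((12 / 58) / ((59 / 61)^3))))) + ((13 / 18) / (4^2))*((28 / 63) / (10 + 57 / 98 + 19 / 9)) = 681177487740863 / 434443007981998980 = 0.00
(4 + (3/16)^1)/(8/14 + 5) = 469/624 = 0.75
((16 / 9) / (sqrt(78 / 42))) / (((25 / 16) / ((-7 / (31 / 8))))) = -14336 * sqrt(91) / 90675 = -1.51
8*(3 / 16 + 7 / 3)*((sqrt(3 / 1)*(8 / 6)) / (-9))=-242*sqrt(3) / 81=-5.17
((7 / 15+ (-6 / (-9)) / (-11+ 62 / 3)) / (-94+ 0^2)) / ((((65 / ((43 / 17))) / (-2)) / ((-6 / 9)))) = -20038 / 67775175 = -0.00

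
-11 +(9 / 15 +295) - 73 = 1058 / 5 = 211.60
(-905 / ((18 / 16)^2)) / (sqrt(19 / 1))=-164.05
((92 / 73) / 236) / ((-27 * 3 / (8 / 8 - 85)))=644 / 116289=0.01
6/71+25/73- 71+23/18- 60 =-12062471/93294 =-129.30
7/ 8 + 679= 5439/ 8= 679.88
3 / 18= 1 / 6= 0.17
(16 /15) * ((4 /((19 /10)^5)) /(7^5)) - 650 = -81150800711350 /124847387679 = -650.00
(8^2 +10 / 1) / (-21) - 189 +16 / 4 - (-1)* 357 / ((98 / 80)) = 2161 / 21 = 102.90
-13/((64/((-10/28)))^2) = -325/802816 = -0.00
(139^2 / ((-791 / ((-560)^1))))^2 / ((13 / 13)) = 2389126662400 / 12769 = 187103662.18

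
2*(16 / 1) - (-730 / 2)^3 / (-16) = -48626613 / 16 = -3039163.31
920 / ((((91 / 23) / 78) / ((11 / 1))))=1396560 / 7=199508.57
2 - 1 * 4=-2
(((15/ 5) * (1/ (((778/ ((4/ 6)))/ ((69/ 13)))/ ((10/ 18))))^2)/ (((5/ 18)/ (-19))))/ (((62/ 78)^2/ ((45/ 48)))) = -2261475/ 1163355848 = -0.00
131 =131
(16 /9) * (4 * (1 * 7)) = 448 /9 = 49.78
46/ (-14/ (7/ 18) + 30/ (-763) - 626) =-17549/ 252568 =-0.07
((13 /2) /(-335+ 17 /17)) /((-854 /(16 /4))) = 13 /142618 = 0.00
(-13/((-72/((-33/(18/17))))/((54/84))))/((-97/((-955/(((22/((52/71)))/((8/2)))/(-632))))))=433506970/144627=2997.41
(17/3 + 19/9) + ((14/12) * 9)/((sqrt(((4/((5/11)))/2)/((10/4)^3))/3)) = 70/9 + 1575 * sqrt(11)/88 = 67.14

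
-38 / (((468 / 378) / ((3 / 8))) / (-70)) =41895 / 52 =805.67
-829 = -829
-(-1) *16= 16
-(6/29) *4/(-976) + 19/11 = 67255/38918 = 1.73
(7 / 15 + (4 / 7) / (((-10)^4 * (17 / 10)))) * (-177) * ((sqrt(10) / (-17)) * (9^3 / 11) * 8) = 7166148732 * sqrt(10) / 2781625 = 8146.80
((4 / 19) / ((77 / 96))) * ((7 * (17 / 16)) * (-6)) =-2448 / 209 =-11.71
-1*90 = -90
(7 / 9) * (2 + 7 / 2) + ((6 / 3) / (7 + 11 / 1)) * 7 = 91 / 18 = 5.06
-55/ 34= -1.62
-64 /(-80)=4 /5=0.80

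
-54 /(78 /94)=-65.08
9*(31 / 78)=3.58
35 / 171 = 0.20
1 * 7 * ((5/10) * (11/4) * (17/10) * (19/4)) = 24871/320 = 77.72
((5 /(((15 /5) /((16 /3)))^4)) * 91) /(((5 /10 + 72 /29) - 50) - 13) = -1729495040 /22838841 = -75.73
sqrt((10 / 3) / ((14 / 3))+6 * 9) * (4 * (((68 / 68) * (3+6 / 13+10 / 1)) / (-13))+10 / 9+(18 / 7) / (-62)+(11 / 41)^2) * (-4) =6658785128 * sqrt(2681) / 3883780719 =88.77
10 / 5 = 2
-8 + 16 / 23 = -168 / 23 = -7.30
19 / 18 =1.06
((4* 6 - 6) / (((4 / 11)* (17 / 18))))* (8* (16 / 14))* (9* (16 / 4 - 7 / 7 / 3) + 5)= 2166912 / 119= 18209.34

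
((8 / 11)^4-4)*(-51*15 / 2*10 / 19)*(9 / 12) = 156255075 / 278179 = 561.71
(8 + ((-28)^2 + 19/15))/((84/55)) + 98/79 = 10364927/19908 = 520.64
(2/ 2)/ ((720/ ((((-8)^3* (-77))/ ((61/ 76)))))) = 187264/ 2745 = 68.22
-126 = -126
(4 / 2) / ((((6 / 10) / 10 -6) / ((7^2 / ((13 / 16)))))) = -78400 / 3861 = -20.31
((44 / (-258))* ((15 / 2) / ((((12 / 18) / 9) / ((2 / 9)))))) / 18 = -55 / 258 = -0.21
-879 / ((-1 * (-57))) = -15.42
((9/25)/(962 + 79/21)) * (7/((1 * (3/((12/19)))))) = 5292/9633475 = 0.00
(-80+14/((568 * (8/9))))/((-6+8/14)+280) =-1271879/4366784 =-0.29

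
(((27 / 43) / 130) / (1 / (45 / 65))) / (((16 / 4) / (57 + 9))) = 8019 / 145340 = 0.06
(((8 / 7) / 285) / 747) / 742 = 4 / 552888315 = 0.00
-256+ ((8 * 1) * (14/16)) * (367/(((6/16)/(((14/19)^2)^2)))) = 689439104/390963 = 1763.44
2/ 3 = 0.67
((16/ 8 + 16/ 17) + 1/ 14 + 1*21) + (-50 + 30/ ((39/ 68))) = 81435/ 3094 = 26.32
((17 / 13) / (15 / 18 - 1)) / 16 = -51 / 104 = -0.49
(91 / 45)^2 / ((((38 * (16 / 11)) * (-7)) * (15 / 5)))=-13013 / 3693600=-0.00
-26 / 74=-13 / 37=-0.35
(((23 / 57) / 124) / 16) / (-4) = -0.00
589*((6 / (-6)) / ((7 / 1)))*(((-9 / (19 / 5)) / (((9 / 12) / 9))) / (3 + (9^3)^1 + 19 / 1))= 16740 / 5257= 3.18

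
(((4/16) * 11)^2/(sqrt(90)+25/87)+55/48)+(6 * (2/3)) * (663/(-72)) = -38887721/1088936+2747547 * sqrt(10)/10889360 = -34.91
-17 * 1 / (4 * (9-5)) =-17 / 16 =-1.06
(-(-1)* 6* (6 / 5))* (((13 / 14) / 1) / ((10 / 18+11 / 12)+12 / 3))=8424 / 6895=1.22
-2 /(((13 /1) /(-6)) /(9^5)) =708588 /13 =54506.77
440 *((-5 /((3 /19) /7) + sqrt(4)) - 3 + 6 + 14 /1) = -89173.33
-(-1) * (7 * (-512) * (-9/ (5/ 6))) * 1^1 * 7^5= 3252759552/ 5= 650551910.40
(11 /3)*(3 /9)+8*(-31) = -246.78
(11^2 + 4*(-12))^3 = 389017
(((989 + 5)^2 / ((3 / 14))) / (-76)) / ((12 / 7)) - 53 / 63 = -84726101 / 2394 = -35391.02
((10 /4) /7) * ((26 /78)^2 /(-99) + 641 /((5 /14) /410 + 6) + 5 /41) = 67281004885 /1761634413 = 38.19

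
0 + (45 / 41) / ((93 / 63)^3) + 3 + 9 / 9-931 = -1131849792 / 1221431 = -926.66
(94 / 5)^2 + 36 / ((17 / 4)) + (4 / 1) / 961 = 147815032 / 408425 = 361.91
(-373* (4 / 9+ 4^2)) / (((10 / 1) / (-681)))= 6265654 / 15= 417710.27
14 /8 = 7 /4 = 1.75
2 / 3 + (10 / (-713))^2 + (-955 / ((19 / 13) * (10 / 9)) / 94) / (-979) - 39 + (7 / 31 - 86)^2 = 39033672257244385 / 5333280877716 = 7318.89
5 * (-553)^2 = 1529045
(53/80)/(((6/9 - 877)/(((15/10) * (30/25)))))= -0.00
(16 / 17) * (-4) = -64 / 17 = -3.76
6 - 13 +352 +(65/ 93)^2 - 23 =2789203/ 8649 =322.49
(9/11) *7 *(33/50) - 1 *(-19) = 1139/50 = 22.78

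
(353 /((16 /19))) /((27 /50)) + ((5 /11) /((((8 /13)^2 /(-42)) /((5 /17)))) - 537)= 36263309 /161568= 224.45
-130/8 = -65/4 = -16.25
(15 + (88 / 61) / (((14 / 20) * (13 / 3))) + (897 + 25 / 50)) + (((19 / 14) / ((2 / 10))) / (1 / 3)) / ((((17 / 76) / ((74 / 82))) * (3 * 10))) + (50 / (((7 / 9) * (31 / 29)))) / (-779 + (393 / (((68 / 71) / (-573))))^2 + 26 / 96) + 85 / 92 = 969601518401218931178039833 / 1057781166705875070476836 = 916.64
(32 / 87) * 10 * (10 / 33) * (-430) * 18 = -2752000 / 319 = -8626.96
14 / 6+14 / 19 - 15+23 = 631 / 57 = 11.07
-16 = -16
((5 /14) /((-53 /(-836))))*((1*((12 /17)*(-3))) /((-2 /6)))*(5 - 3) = 71.58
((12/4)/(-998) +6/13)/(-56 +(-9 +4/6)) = -17847/2503982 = -0.01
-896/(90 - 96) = 448/3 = 149.33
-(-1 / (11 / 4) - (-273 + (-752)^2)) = 6217545 / 11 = 565231.36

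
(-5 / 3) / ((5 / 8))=-2.67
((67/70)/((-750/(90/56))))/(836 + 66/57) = -1273/519596000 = -0.00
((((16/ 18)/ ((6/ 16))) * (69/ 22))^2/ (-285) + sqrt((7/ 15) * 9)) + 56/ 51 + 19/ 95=3.15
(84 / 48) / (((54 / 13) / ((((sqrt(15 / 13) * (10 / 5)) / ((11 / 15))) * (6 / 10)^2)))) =7 * sqrt(195) / 220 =0.44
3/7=0.43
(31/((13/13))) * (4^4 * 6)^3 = 112340238336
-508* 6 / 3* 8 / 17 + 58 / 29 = -8094 / 17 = -476.12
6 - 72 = -66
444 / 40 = 111 / 10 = 11.10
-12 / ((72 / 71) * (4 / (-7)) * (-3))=-497 / 72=-6.90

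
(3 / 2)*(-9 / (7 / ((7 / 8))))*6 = -81 / 8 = -10.12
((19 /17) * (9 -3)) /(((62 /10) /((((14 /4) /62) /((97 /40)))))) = 39900 /1584689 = 0.03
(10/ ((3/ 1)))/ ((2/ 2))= 10/ 3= 3.33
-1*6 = -6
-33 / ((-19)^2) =-33 / 361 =-0.09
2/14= 1/7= 0.14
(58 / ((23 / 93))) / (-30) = -899 / 115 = -7.82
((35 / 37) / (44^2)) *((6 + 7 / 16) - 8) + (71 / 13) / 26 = 40539101 / 193692928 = 0.21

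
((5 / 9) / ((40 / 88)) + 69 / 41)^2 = 1149184 / 136161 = 8.44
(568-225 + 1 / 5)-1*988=-3224 / 5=-644.80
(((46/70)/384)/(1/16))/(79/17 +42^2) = 391/25256280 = 0.00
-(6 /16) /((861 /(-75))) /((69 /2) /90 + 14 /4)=1125 /133742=0.01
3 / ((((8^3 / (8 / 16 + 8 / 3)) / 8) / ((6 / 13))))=57 / 832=0.07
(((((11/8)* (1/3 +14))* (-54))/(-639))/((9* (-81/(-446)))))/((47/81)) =1.76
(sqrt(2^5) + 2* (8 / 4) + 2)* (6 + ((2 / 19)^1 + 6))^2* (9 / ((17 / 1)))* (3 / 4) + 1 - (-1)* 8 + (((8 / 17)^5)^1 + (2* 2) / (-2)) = 1428300* sqrt(2) / 6137 + 182539374337 / 512568377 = 685.27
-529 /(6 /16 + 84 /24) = -4232 /31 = -136.52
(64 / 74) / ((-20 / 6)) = -48 / 185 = -0.26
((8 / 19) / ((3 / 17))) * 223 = 30328 / 57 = 532.07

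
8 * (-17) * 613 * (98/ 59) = -8170064/ 59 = -138475.66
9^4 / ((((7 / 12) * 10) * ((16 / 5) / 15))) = 295245 / 56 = 5272.23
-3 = -3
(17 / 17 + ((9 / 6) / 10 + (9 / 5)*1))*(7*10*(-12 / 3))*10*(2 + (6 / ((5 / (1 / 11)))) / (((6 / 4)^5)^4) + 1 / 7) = -226295772120004 / 12784876137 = -17700.27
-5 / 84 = -0.06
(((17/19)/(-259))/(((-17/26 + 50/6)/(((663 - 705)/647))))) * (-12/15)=-31824/1362248795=-0.00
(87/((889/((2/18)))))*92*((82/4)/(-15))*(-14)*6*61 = 13345336/1905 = 7005.43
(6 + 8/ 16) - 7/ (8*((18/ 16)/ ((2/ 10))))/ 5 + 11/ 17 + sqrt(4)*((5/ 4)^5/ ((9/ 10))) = 4536187/ 326400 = 13.90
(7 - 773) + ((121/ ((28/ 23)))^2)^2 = 59985932791425/ 614656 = 97592690.53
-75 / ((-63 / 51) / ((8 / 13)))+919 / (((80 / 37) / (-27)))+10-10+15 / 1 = -83164171 / 7280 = -11423.65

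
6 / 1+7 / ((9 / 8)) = 12.22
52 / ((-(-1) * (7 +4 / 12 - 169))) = -156 / 485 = -0.32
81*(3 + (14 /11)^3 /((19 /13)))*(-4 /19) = -36138636 /480491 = -75.21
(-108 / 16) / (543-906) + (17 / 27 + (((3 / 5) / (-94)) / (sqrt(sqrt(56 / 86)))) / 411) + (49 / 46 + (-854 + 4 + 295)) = -166298021 / 300564-sqrt(2) *43^(1 / 4) *7^(3 / 4) / 901460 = -553.29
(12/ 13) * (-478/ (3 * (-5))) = 1912/ 65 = 29.42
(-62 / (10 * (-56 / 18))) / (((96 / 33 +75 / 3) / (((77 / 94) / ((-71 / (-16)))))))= 67518 / 5122295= 0.01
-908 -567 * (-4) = 1360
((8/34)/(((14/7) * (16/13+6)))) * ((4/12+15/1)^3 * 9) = 1265368/2397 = 527.90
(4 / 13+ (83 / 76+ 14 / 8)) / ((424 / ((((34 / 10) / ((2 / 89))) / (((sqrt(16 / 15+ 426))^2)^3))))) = 397275975 / 27531103102454848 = 0.00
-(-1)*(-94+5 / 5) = -93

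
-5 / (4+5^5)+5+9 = 43801 / 3129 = 14.00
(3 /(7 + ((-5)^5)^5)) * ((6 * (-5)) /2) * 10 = 225 /149011611938476559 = 0.00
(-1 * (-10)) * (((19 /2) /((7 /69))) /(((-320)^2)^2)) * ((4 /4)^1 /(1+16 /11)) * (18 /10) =4807 /73400320000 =0.00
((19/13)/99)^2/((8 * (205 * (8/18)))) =361/1207308960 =0.00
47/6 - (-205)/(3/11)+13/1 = 1545/2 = 772.50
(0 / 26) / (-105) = 0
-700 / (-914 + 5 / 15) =2100 / 2741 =0.77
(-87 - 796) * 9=-7947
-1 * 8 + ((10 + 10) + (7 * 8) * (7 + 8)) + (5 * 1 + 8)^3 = 3049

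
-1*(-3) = 3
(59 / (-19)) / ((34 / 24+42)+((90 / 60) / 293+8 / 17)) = -3526548 / 49847165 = -0.07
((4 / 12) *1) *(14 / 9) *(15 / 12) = 35 / 54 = 0.65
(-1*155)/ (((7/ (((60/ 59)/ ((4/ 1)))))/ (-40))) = 93000/ 413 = 225.18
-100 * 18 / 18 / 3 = -100 / 3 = -33.33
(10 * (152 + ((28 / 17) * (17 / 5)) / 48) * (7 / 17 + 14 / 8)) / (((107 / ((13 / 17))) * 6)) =5813899 / 1484304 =3.92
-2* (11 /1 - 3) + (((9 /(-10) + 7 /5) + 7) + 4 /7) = -111 /14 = -7.93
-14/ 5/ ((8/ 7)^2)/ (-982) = 343/ 157120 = 0.00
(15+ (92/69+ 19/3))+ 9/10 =707/30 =23.57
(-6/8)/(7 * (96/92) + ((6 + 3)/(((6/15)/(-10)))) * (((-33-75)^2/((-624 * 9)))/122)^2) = -14463527/139604651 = -0.10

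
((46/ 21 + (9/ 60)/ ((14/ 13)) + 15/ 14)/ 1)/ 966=2857/ 811440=0.00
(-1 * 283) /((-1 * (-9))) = -283 /9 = -31.44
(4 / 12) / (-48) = -1 / 144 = -0.01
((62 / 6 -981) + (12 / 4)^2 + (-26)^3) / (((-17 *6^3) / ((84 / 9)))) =47.12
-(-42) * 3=126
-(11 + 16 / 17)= -203 / 17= -11.94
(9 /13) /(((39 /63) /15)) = 2835 /169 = 16.78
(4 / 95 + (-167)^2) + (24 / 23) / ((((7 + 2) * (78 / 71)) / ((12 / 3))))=7129802089 / 255645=27889.46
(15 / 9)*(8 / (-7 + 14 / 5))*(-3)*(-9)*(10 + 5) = -9000 / 7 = -1285.71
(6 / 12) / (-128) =-1 / 256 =-0.00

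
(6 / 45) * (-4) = -0.53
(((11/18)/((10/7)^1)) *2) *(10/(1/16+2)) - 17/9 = 61/27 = 2.26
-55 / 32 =-1.72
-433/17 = -25.47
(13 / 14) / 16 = 13 / 224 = 0.06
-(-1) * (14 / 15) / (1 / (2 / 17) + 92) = 28 / 3015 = 0.01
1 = 1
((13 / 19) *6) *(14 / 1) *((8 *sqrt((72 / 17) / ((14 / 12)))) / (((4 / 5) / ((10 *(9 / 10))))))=168480 *sqrt(357) / 323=9855.53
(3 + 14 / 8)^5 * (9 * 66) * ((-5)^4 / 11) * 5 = 408048541.26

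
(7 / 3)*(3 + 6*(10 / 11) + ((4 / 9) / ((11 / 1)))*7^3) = 15463 / 297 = 52.06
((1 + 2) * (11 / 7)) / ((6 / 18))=14.14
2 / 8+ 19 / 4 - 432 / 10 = -191 / 5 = -38.20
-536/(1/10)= -5360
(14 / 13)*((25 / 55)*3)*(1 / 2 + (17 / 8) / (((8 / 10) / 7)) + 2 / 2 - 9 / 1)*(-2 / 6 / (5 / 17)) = -42245 / 2288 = -18.46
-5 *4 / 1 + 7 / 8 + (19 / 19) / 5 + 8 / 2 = -14.92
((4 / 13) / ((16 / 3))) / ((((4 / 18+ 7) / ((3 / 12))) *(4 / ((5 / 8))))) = 27 / 86528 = 0.00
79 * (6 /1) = 474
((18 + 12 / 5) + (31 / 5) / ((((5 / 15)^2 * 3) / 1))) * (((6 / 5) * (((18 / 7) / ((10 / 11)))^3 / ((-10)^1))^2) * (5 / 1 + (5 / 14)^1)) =330459532439751 / 257357187500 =1284.05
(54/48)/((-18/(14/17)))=-7/136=-0.05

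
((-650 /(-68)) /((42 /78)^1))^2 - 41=15528221 /56644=274.14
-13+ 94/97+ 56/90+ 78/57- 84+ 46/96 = -124151861/1326960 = -93.56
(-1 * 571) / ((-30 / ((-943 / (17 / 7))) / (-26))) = 48999223 / 255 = 192153.82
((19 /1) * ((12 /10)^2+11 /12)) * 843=3774673 /100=37746.73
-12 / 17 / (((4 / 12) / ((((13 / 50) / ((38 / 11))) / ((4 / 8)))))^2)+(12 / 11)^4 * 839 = 66722217647157 / 56157385625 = 1188.13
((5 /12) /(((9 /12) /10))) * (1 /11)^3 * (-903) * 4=-60200 /3993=-15.08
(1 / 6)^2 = 1 / 36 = 0.03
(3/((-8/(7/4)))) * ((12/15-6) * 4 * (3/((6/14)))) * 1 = 95.55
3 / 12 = 1 / 4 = 0.25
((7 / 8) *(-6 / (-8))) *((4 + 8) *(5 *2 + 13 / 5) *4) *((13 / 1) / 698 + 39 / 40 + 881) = 48868832439 / 139600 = 350063.27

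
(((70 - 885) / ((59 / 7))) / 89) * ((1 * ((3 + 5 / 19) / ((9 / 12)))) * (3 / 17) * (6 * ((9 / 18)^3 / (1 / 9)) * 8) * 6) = -458408160 / 1696073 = -270.28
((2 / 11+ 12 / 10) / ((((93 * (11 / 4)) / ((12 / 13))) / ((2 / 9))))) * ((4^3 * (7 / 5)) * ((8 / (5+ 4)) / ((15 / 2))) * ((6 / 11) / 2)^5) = 17432576 / 981666239125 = 0.00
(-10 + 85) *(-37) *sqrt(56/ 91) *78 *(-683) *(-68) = -7886068114.23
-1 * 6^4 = -1296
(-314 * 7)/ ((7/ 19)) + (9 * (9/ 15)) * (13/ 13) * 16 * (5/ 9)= -5918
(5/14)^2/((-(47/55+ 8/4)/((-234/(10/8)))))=8.36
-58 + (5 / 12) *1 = -691 / 12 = -57.58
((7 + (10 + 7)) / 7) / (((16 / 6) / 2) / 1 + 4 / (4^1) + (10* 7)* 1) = 72 / 1519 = 0.05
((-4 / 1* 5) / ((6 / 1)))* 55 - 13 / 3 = -563 / 3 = -187.67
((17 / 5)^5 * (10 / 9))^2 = 8063975601796 / 31640625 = 254861.45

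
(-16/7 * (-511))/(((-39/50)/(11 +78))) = -5197600/39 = -133271.79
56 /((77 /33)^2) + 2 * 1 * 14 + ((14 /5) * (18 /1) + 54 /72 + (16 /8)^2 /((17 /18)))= 222937 /2380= 93.67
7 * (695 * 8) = 38920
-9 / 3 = -3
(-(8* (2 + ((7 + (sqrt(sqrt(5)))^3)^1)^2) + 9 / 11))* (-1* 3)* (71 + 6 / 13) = 515595 / 143 + 22296* (5^(3 / 4) + 7)^2 / 13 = 187105.35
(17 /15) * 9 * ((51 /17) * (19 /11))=2907 /55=52.85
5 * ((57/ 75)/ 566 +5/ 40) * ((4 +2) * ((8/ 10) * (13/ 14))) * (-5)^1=-278889/ 19810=-14.08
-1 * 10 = -10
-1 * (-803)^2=-644809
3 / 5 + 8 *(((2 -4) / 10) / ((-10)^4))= 3749 / 6250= 0.60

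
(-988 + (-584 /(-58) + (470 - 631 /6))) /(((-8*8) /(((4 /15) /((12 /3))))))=106679 /167040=0.64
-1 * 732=-732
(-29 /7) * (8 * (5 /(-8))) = 145 /7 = 20.71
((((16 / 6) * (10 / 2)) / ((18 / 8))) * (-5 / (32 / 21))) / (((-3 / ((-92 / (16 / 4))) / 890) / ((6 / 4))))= -199013.89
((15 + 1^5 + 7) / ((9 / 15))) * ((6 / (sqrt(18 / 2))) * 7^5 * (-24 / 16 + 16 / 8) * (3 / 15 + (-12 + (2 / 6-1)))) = -72286907 / 9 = -8031878.56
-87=-87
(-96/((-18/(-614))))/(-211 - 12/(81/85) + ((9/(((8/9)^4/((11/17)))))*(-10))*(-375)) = -3078291456/32672727683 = -0.09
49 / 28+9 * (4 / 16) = 4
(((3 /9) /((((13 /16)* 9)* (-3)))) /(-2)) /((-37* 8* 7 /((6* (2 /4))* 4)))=-0.00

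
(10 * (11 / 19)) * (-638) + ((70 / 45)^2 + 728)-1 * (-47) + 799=-3258470 / 1539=-2117.26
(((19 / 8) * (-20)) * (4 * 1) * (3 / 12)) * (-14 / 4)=665 / 4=166.25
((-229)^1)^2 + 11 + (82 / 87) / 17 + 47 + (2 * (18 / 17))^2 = 1320096503 / 25143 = 52503.54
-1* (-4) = 4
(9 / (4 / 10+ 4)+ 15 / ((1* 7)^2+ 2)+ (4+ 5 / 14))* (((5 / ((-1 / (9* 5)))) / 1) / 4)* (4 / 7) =-1972350 / 9163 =-215.25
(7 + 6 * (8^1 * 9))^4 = 37141383841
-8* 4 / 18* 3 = -16 / 3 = -5.33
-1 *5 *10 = -50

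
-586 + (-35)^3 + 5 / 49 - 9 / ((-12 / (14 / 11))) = -46849819 / 1078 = -43459.94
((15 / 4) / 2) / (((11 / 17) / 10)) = 1275 / 44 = 28.98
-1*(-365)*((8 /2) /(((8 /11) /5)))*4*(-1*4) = -160600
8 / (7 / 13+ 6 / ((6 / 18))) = 104 / 241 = 0.43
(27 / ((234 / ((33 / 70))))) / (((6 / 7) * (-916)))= -0.00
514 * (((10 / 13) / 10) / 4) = 257 / 26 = 9.88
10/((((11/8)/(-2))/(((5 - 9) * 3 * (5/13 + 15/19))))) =204.93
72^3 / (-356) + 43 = -89485 / 89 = -1005.45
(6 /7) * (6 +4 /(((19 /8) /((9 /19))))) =14724 /2527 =5.83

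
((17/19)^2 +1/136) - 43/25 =-1119503/1227400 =-0.91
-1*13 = -13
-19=-19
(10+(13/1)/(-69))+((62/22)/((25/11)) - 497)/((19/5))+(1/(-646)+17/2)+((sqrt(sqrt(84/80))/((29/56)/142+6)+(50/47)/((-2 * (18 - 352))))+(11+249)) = 3976 * sqrt(2) * 21^(1/4) * 5^(3/4)/238705+13612227781/92068770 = 148.02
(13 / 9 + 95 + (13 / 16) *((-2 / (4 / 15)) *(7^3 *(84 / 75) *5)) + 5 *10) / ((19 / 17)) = -14147519 / 1368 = -10341.75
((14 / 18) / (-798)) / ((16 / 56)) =-7 / 2052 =-0.00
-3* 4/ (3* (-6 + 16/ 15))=30/ 37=0.81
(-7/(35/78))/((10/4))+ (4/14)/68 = -37103/5950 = -6.24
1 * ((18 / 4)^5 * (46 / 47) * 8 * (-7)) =-9506889 / 94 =-101137.12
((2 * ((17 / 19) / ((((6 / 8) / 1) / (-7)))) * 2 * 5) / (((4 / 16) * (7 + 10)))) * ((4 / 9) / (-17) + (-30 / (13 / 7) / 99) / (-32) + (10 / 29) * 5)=-2420537980 / 36165987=-66.93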